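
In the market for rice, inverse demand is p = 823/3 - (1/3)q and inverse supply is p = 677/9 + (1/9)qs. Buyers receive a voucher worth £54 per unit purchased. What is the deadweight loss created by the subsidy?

Pre-subsidy: 823/3 - (1/3)q = 677/9 + (1/9)q gives q* = 448 and p* = 125.
With the rebate, buyers effectively pay pb = ps − 54, where ps is the price sellers receive.
On the curves, pb = 823/3 - (1/3)q and ps = 677/9 + (1/9)q; the wedge ps − pb = 54 gives 677/9 + (1/9)q − (823/3 - (1/3)q) = 54, so q' = 569.5.
Then pb = 823/3 − (1/3)·569.5 = 84.5 and ps = 677/9 + (1/9)·569.5 = 138.5.
The subsidy expands output by 569.5 − 448 = 121.5 past the efficient level; on those units the gap between marginal cost and willingness to pay runs from 0 up to 54.
DWL = ½ × 54 × 121.5 = 3280.5.

Deadweight loss = £3280.5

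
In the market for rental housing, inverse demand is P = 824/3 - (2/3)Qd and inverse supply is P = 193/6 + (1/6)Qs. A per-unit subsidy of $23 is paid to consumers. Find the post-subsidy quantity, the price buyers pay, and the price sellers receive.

Q' = 318.6; buyers pay 934/15; sellers receive 1279/15

Pre-subsidy: 824/3 - (2/3)Q = 193/6 + (1/6)Q gives Q* = 291 and P* = 242/3.
With the rebate, buyers effectively pay Pb = Ps − 23, where Ps is the price sellers receive.
On the curves, Pb = 824/3 - (2/3)Q and Ps = 193/6 + (1/6)Q; the wedge Ps − Pb = 23 gives 193/6 + (1/6)Q − (824/3 - (2/3)Q) = 23, so Q' = 318.6.
Then Pb = 824/3 − (2/3)·318.6 = 934/15 and Ps = 193/6 + (1/6)·318.6 = 1279/15.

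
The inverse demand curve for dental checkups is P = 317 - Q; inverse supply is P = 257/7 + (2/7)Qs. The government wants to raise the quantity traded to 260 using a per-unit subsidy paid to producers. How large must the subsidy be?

Required subsidy s = 54 per unit

At Q = 260, from the demand curve buyers pay Pb = 317 − 1·260 = 57; from the supply curve sellers need Ps = 257/7 + (2/7)·260 = 111.
The subsidy must fill the gap: s = Ps − Pb = 111 − 57 = 54.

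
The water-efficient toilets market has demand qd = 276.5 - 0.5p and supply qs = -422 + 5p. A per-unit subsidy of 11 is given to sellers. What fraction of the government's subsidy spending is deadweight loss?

DWL / government spending = 5/436

Pre-subsidy: 276.5 - 0.5p = -422 + 5p gives p* = 127, q* = 213.
With the subsidy, sellers receive ps = pb + 11 for each unit, where pb is the price buyers pay.
Supply in terms of pb becomes qs = -422 + 5(pb + 11) = -367 + 5pb. Setting this equal to demand: 276.5 - 0.5pb = -367 + 5pb, so pb = 117.
Sellers receive ps = 117 + 11 = 128; q' = 276.5 − 0.5·117 = 218.
ΔCS = ½(213 + 218)(127 − 117) = 2155; ΔPS = ½(213 + 218)(128 − 127) = 215.5.
Government spending = 11 × 218 = 2398.
DWL = ½ × 11 × (218 − 213) = 27.5; fraction = 27.5 / 2398 = 5/436.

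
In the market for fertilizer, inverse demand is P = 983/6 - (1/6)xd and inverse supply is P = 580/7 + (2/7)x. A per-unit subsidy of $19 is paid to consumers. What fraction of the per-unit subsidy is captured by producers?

Pre-subsidy: 983/6 - (1/6)x = 580/7 + (2/7)x gives x* = 179 and P* = 134.
With the rebate, buyers effectively pay Pb = Ps − 19, where Ps is the price sellers receive.
On the curves, Pb = 983/6 - (1/6)x and Ps = 580/7 + (2/7)x; the wedge Ps − Pb = 19 gives 580/7 + (2/7)x − (983/6 - (1/6)x) = 19, so x' = 221.
Then Pb = 983/6 − (1/6)·221 = 127 and Ps = 580/7 + (2/7)·221 = 146.
Buyers' price falls by P* − Pb = 134 − 127 = 7; sellers' price rises by Ps − P* = 146 − 134 = 12.
So producers capture 12/19 = 12/19 of each unit of subsidy.

Producer share = 12/19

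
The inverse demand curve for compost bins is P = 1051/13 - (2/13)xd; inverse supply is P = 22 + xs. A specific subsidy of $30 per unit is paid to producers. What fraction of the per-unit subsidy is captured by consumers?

Pre-subsidy: 1051/13 - (2/13)x = 22 + x gives x* = 51 and P* = 73.
With the subsidy, sellers receive Ps = Pb + 30 for each unit, where Pb is the price buyers pay.
On the curves, Pb = 1051/13 - (2/13)x and Ps = 22 + x; the wedge Ps − Pb = 30 gives 22 + x − (1051/13 - (2/13)x) = 30, so x' = 77.
Then Pb = 1051/13 − (2/13)·77 = 69 and Ps = 22 + 1·77 = 99.
Buyers' price falls by P* − Pb = 73 − 69 = 4; sellers' price rises by Ps − P* = 99 − 73 = 26.
So consumers capture 4/30 = 2/15 of each unit of subsidy.

Consumer share = 2/15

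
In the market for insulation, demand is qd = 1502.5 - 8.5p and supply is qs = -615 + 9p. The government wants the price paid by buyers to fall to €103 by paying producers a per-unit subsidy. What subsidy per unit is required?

At a buyer price of 103, quantity demanded is 1502.5 − 8.5·103 = 627.
Sellers supply 627 only when they receive ps with -615 + 9·ps = 627, i.e. ps = 138.
s = ps − pb = 138 − 103 = 35.

Required subsidy s = €35 per unit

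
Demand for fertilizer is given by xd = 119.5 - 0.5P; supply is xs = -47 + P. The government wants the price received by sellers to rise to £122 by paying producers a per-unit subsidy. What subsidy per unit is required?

At a seller price of 122, quantity supplied is -47 + 1·122 = 75.
Buyers absorb 75 only when they pay Pb with 119.5 − 0.5·Pb = 75, i.e. Pb = 89.
s = Ps − Pb = 122 − 89 = 33.

Required subsidy s = £33 per unit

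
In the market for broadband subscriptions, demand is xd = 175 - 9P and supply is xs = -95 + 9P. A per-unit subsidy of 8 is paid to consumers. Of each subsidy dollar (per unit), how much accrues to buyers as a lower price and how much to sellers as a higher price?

Pre-subsidy: 175 - 9P = -95 + 9P gives P* = 15, x* = 40.
With the rebate, buyers effectively pay Pb = Ps − 8, where Ps is the price sellers receive.
Demand in terms of Ps becomes xd = 175 − 9(Ps − 8) = 247 - 9Ps. Setting this equal to supply: 247 - 9Ps = -95 + 9Ps, so Ps = 19.
Buyers pay Pb = 19 − 8 = 11; x' = -95 + 9·19 = 76.
Buyers' price falls by P* − Pb = 15 − 11 = 4; sellers' price rises by Ps − P* = 19 − 15 = 4.

Buyers gain 4 per unit; sellers gain 4 per unit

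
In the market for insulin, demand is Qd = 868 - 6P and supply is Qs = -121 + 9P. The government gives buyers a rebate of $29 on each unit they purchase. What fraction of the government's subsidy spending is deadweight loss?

Pre-subsidy: 868 - 6P = -121 + 9P gives P* = 989/15, Q* = 472.4.
With the rebate, buyers effectively pay Pb = Ps − 29, where Ps is the price sellers receive.
Demand in terms of Ps becomes Qd = 868 − 6(Ps − 29) = 1042 - 6Ps. Setting this equal to supply: 1042 - 6Ps = -121 + 9Ps, so Ps = 1163/15.
Buyers pay Pb = 1163/15 − 29 = 728/15; Q' = -121 + 9·(1163/15) = 576.8.
ΔCS = ½(472.4 + 576.8)(989/15 − 728/15) = 9128.04; ΔPS = ½(472.4 + 576.8)(1163/15 − 989/15) = 6085.36.
Government spending = 29 × 576.8 = 16727.2.
DWL = ½ × 29 × (576.8 − 472.4) = 1513.8; fraction = 1513.8 / 16727.2 = 261/2884.

DWL / government spending = 261/2884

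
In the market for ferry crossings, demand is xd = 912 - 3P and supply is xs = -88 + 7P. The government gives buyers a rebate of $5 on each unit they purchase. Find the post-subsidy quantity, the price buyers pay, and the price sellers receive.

x' = 622.5; buyers pay $96.5; sellers receive $101.5

Pre-subsidy: 912 - 3P = -88 + 7P gives P* = 100, x* = 612.
With the rebate, buyers effectively pay Pb = Ps − 5, where Ps is the price sellers receive.
Demand in terms of Ps becomes xd = 912 − 3(Ps − 5) = 927 - 3Ps. Setting this equal to supply: 927 - 3Ps = -88 + 7Ps, so Ps = 101.5.
Buyers pay Pb = 101.5 − 5 = 96.5; x' = -88 + 7·101.5 = 622.5.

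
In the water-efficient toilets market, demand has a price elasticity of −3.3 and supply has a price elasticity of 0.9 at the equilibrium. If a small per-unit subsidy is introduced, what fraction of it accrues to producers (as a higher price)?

Producer share = 11/14

For a small subsidy around the equilibrium, the benefit split depends on the relative slopes, which at a point are proportional to the elasticities.
Buyer share = εs/(εs + |εd|) = 0.9/(0.9 + 3.3) = 3/14; seller share = |εd|/(εs + |εd|) = 11/14.
So producers capture 11/14 of the subsidy.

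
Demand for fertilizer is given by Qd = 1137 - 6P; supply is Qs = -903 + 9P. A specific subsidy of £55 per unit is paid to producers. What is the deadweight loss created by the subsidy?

Deadweight loss = £5445

Pre-subsidy: 1137 - 6P = -903 + 9P gives P* = 136, Q* = 321.
With the subsidy, sellers receive Ps = Pb + 55 for each unit, where Pb is the price buyers pay.
Supply in terms of Pb becomes Qs = -903 + 9(Pb + 55) = -408 + 9Pb. Setting this equal to demand: 1137 - 6Pb = -408 + 9Pb, so Pb = 103.
Sellers receive Ps = 103 + 55 = 158; Q' = 1137 − 6·103 = 519.
The subsidy expands output by 519 − 321 = 198 past the efficient level; on those units the gap between marginal cost and willingness to pay runs from 0 up to 55.
DWL = ½ × 55 × 198 = 5445.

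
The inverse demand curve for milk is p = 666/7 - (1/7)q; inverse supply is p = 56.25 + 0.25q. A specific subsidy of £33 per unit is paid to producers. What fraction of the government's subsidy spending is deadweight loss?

Pre-subsidy: 666/7 - (1/7)q = 56.25 + 0.25q gives q* = 99 and p* = 81.
With the subsidy, sellers receive ps = pb + 33 for each unit, where pb is the price buyers pay.
On the curves, pb = 666/7 - (1/7)q and ps = 56.25 + 0.25q; the wedge ps − pb = 33 gives 56.25 + 0.25q − (666/7 - (1/7)q) = 33, so q' = 183.
Then pb = 666/7 − (1/7)·183 = 69 and ps = 56.25 + 0.25·183 = 102.
ΔCS = ½(99 + 183)(81 − 69) = 1692; ΔPS = ½(99 + 183)(102 − 81) = 2961.
Government spending = 33 × 183 = 6039.
DWL = ½ × 33 × (183 − 99) = 1386; fraction = 1386 / 6039 = 14/61.

DWL / government spending = 14/61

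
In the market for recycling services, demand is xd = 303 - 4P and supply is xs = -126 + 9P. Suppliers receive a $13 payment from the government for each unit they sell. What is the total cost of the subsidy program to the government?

Government cost = $2691

Pre-subsidy: 303 - 4P = -126 + 9P gives P* = 33, x* = 171.
With the subsidy, sellers receive Ps = Pb + 13 for each unit, where Pb is the price buyers pay.
Supply in terms of Pb becomes xs = -126 + 9(Pb + 13) = -9 + 9Pb. Setting this equal to demand: 303 - 4Pb = -9 + 9Pb, so Pb = 24.
Sellers receive Ps = 24 + 13 = 37; x' = 303 − 4·24 = 207.
Government outlay = subsidy × quantity = 13 × 207 = 2691.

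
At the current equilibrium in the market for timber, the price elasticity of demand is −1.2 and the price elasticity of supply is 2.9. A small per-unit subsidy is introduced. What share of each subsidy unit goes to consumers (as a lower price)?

For a small subsidy around the equilibrium, the benefit split depends on the relative slopes, which at a point are proportional to the elasticities.
Buyer share = εs/(εs + |εd|) = 2.9/(2.9 + 1.2) = 29/41; seller share = |εd|/(εs + |εd|) = 12/41.

Consumer share = 29/41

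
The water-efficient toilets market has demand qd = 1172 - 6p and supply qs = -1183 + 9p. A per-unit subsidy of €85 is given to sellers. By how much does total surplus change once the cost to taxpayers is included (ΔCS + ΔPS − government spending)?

Pre-subsidy: 1172 - 6p = -1183 + 9p gives p* = 157, q* = 230.
With the subsidy, sellers receive ps = pb + 85 for each unit, where pb is the price buyers pay.
Supply in terms of pb becomes qs = -1183 + 9(pb + 85) = -418 + 9pb. Setting this equal to demand: 1172 - 6pb = -418 + 9pb, so pb = 106.
Sellers receive ps = 106 + 85 = 191; q' = 1172 − 6·106 = 536.
ΔCS = ½(230 + 536)(157 − 106) = 19533; ΔPS = ½(230 + 536)(191 − 157) = 13022.
Government spending = 85 × 536 = 45560.
Net change = 19533 + 13022 − 45560 = -13005. The loss equals the DWL triangle ½·85·306.

Net change in total surplus = -€13005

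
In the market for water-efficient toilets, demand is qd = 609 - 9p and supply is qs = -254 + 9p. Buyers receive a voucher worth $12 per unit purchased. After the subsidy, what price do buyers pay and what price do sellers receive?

Buyers pay 755/18; sellers receive 971/18

Pre-subsidy: 609 - 9p = -254 + 9p gives p* = 863/18, q* = 177.5.
With the rebate, buyers effectively pay pb = ps − 12, where ps is the price sellers receive.
Demand in terms of ps becomes qd = 609 − 9(ps − 12) = 717 - 9ps. Setting this equal to supply: 717 - 9ps = -254 + 9ps, so ps = 971/18.
Buyers pay pb = 971/18 − 12 = 755/18; q' = -254 + 9·(971/18) = 231.5.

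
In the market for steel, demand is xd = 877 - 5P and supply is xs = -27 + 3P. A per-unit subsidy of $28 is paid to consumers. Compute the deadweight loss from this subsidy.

Deadweight loss = $735

Pre-subsidy: 877 - 5P = -27 + 3P gives P* = 113, x* = 312.
With the rebate, buyers effectively pay Pb = Ps − 28, where Ps is the price sellers receive.
Demand in terms of Ps becomes xd = 877 − 5(Ps − 28) = 1017 - 5Ps. Setting this equal to supply: 1017 - 5Ps = -27 + 3Ps, so Ps = 130.5.
Buyers pay Pb = 130.5 − 28 = 102.5; x' = -27 + 3·130.5 = 364.5.
The subsidy expands output by 364.5 − 312 = 52.5 past the efficient level; on those units the gap between marginal cost and willingness to pay runs from 0 up to 28.
DWL = ½ × 28 × 52.5 = 735.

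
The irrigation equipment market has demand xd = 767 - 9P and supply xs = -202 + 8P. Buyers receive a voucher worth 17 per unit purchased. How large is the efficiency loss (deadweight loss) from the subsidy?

Deadweight loss = 612

Pre-subsidy: 767 - 9P = -202 + 8P gives P* = 57, x* = 254.
With the rebate, buyers effectively pay Pb = Ps − 17, where Ps is the price sellers receive.
Demand in terms of Ps becomes xd = 767 − 9(Ps − 17) = 920 - 9Ps. Setting this equal to supply: 920 - 9Ps = -202 + 8Ps, so Ps = 66.
Buyers pay Pb = 66 − 17 = 49; x' = -202 + 8·66 = 326.
The subsidy expands output by 326 − 254 = 72 past the efficient level; on those units the gap between marginal cost and willingness to pay runs from 0 up to 17.
DWL = ½ × 17 × 72 = 612.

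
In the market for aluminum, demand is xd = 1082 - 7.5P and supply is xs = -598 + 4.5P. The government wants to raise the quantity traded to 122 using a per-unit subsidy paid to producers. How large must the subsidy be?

Required subsidy s = 32 per unit

At x = 122, invert demand for the buyer price: Pb = (1082 − 122)/7.5 = 128; invert supply for the seller price: Ps = (122 − (-598))/4.5 = 160.
The subsidy must fill the gap: s = Ps − Pb = 160 − 128 = 32.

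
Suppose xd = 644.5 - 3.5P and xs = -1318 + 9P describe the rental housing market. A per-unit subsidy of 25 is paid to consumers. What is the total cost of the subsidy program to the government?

Pre-subsidy: 644.5 - 3.5P = -1318 + 9P gives P* = 157, x* = 95.
With the rebate, buyers effectively pay Pb = Ps − 25, where Ps is the price sellers receive.
Demand in terms of Ps becomes xd = 644.5 − 3.5(Ps − 25) = 732 - 3.5Ps. Setting this equal to supply: 732 - 3.5Ps = -1318 + 9Ps, so Ps = 164.
Buyers pay Pb = 164 − 25 = 139; x' = -1318 + 9·164 = 158.
Government outlay = subsidy × quantity = 25 × 158 = 3950.

Government cost = 3950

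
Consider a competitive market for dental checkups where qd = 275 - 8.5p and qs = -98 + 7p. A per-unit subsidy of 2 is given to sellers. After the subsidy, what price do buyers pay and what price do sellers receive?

Pre-subsidy: 275 - 8.5p = -98 + 7p gives p* = 746/31, q* = 2184/31.
With the subsidy, sellers receive ps = pb + 2 for each unit, where pb is the price buyers pay.
Supply in terms of pb becomes qs = -98 + 7(pb + 2) = -84 + 7pb. Setting this equal to demand: 275 - 8.5pb = -84 + 7pb, so pb = 718/31.
Sellers receive ps = 718/31 + 2 = 780/31; q' = 275 − 8.5·(718/31) = 2422/31.

Buyers pay 718/31; sellers receive 780/31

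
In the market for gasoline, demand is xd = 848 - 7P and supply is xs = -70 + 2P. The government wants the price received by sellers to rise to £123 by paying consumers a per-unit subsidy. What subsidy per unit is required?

At a seller price of 123, quantity supplied is -70 + 2·123 = 176.
Buyers absorb 176 only when they pay Pb with 848 − 7·Pb = 176, i.e. Pb = 96.
s = Ps − Pb = 123 − 96 = 27.

Required subsidy s = £27 per unit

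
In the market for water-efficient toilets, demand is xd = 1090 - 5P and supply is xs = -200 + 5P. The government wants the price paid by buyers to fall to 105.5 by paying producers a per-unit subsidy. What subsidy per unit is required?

Required subsidy s = 47 per unit

At a buyer price of 105.5, quantity demanded is 1090 − 5·105.5 = 562.5.
Sellers supply 562.5 only when they receive Ps with -200 + 5·Ps = 562.5, i.e. Ps = 152.5.
s = Ps − Pb = 152.5 − 105.5 = 47.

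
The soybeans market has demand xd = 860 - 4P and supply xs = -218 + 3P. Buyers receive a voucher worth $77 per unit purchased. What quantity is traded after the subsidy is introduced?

x' = 376

Pre-subsidy: 860 - 4P = -218 + 3P gives P* = 154, x* = 244.
With the rebate, buyers effectively pay Pb = Ps − 77, where Ps is the price sellers receive.
Demand in terms of Ps becomes xd = 860 − 4(Ps − 77) = 1168 - 4Ps. Setting this equal to supply: 1168 - 4Ps = -218 + 3Ps, so Ps = 198.
Buyers pay Pb = 198 − 77 = 121; x' = -218 + 3·198 = 376.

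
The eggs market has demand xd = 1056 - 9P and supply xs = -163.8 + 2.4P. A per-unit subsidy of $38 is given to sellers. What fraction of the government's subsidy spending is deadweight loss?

DWL / government spending = 12/55

Pre-subsidy: 1056 - 9P = -163.8 + 2.4P gives P* = 107, x* = 93.
With the subsidy, sellers receive Ps = Pb + 38 for each unit, where Pb is the price buyers pay.
Supply in terms of Pb becomes xs = -163.8 + 2.4(Pb + 38) = -72.6 + 2.4Pb. Setting this equal to demand: 1056 - 9Pb = -72.6 + 2.4Pb, so Pb = 99.
Sellers receive Ps = 99 + 38 = 137; x' = 1056 − 9·99 = 165.
ΔCS = ½(93 + 165)(107 − 99) = 1032; ΔPS = ½(93 + 165)(137 − 107) = 3870.
Government spending = 38 × 165 = 6270.
DWL = ½ × 38 × (165 − 93) = 1368; fraction = 1368 / 6270 = 12/55.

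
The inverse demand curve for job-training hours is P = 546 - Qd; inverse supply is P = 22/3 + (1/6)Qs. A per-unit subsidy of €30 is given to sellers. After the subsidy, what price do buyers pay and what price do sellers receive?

Pre-subsidy: 546 - Q = 22/3 + (1/6)Q gives Q* = 3232/7 and P* = 590/7.
With the subsidy, sellers receive Ps = Pb + 30 for each unit, where Pb is the price buyers pay.
On the curves, Pb = 546 - Q and Ps = 22/3 + (1/6)Q; the wedge Ps − Pb = 30 gives 22/3 + (1/6)Q − (546 - Q) = 30, so Q' = 3412/7.
Then Pb = 546 − 1·(3412/7) = 410/7 and Ps = 22/3 + (1/6)·(3412/7) = 620/7.

Buyers pay 410/7; sellers receive 620/7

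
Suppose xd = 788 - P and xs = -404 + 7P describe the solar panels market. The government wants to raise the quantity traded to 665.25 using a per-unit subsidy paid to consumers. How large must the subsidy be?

At x = 665.25, invert demand for the buyer price: Pb = (788 − 665.25)/1 = 122.75; invert supply for the seller price: Ps = (665.25 − (-404))/7 = 152.75.
The subsidy must fill the gap: s = Ps − Pb = 152.75 − 122.75 = 30.

Required subsidy s = 30 per unit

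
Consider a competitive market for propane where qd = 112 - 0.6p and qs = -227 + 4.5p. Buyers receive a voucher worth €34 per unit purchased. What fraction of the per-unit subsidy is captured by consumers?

Consumer share = 15/17

Pre-subsidy: 112 - 0.6p = -227 + 4.5p gives p* = 1130/17, q* = 1226/17.
With the rebate, buyers effectively pay pb = ps − 34, where ps is the price sellers receive.
Demand in terms of ps becomes qd = 112 − 0.6(ps − 34) = 132.4 - 0.6ps. Setting this equal to supply: 132.4 - 0.6ps = -227 + 4.5ps, so ps = 1198/17.
Buyers pay pb = 1198/17 − 34 = 620/17; q' = -227 + 4.5·(1198/17) = 1532/17.
Buyers' price falls by p* − pb = 1130/17 − 620/17 = 30; sellers' price rises by ps − p* = 1198/17 − 1130/17 = 4.
So consumers capture 30/34 = 15/17 of each unit of subsidy.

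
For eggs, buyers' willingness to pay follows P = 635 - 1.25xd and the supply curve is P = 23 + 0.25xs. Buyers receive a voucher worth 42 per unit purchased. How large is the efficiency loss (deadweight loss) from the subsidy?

Deadweight loss = 588

Pre-subsidy: 635 - 1.25x = 23 + 0.25x gives x* = 408 and P* = 125.
With the rebate, buyers effectively pay Pb = Ps − 42, where Ps is the price sellers receive.
On the curves, Pb = 635 - 1.25x and Ps = 23 + 0.25x; the wedge Ps − Pb = 42 gives 23 + 0.25x − (635 - 1.25x) = 42, so x' = 436.
Then Pb = 635 − 1.25·436 = 90 and Ps = 23 + 0.25·436 = 132.
The subsidy expands output by 436 − 408 = 28 past the efficient level; on those units the gap between marginal cost and willingness to pay runs from 0 up to 42.
DWL = ½ × 42 × 28 = 588.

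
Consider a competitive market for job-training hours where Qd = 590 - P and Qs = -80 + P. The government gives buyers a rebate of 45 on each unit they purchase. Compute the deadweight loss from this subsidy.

Deadweight loss = 506.25

Pre-subsidy: 590 - P = -80 + P gives P* = 335, Q* = 255.
With the rebate, buyers effectively pay Pb = Ps − 45, where Ps is the price sellers receive.
Demand in terms of Ps becomes Qd = 590 − 1(Ps − 45) = 635 - Ps. Setting this equal to supply: 635 - Ps = -80 + Ps, so Ps = 357.5.
Buyers pay Pb = 357.5 − 45 = 312.5; Q' = -80 + 1·357.5 = 277.5.
The subsidy expands output by 277.5 − 255 = 22.5 past the efficient level; on those units the gap between marginal cost and willingness to pay runs from 0 up to 45.
DWL = ½ × 45 × 22.5 = 506.25.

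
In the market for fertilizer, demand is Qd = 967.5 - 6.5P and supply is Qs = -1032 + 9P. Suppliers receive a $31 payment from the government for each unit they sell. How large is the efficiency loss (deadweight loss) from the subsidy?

Deadweight loss = $1813.5

Pre-subsidy: 967.5 - 6.5P = -1032 + 9P gives P* = 129, Q* = 129.
With the subsidy, sellers receive Ps = Pb + 31 for each unit, where Pb is the price buyers pay.
Supply in terms of Pb becomes Qs = -1032 + 9(Pb + 31) = -753 + 9Pb. Setting this equal to demand: 967.5 - 6.5Pb = -753 + 9Pb, so Pb = 111.
Sellers receive Ps = 111 + 31 = 142; Q' = 967.5 − 6.5·111 = 246.
The subsidy expands output by 246 − 129 = 117 past the efficient level; on those units the gap between marginal cost and willingness to pay runs from 0 up to 31.
DWL = ½ × 31 × 117 = 1813.5.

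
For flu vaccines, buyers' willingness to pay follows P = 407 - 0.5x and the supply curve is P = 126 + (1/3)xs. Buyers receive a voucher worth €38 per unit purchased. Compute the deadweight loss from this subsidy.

Deadweight loss = €866.4

Pre-subsidy: 407 - 0.5x = 126 + (1/3)x gives x* = 337.2 and P* = 238.4.
With the rebate, buyers effectively pay Pb = Ps − 38, where Ps is the price sellers receive.
On the curves, Pb = 407 - 0.5x and Ps = 126 + (1/3)x; the wedge Ps − Pb = 38 gives 126 + (1/3)x − (407 - 0.5x) = 38, so x' = 382.8.
Then Pb = 407 − 0.5·382.8 = 215.6 and Ps = 126 + (1/3)·382.8 = 253.6.
The subsidy expands output by 382.8 − 337.2 = 45.6 past the efficient level; on those units the gap between marginal cost and willingness to pay runs from 0 up to 38.
DWL = ½ × 38 × 45.6 = 866.4.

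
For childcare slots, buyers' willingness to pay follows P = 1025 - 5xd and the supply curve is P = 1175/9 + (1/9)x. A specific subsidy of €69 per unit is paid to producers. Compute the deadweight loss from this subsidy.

Pre-subsidy: 1025 - 5x = 1175/9 + (1/9)x gives x* = 175 and P* = 150.
With the subsidy, sellers receive Ps = Pb + 69 for each unit, where Pb is the price buyers pay.
On the curves, Pb = 1025 - 5x and Ps = 1175/9 + (1/9)x; the wedge Ps − Pb = 69 gives 1175/9 + (1/9)x − (1025 - 5x) = 69, so x' = 188.5.
Then Pb = 1025 − 5·188.5 = 82.5 and Ps = 1175/9 + (1/9)·188.5 = 151.5.
The subsidy expands output by 188.5 − 175 = 13.5 past the efficient level; on those units the gap between marginal cost and willingness to pay runs from 0 up to 69.
DWL = ½ × 69 × 13.5 = 465.75.

Deadweight loss = €465.75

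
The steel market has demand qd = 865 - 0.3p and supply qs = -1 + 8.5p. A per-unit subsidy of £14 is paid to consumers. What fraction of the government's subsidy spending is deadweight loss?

DWL / government spending = 357/147758

Pre-subsidy: 865 - 0.3p = -1 + 8.5p gives p* = 2165/22, q* = 36761/44.
With the rebate, buyers effectively pay pb = ps − 14, where ps is the price sellers receive.
Demand in terms of ps becomes qd = 865 − 0.3(ps − 14) = 869.2 - 0.3ps. Setting this equal to supply: 869.2 - 0.3ps = -1 + 8.5ps, so ps = 4351/44.
Buyers pay pb = 4351/44 − 14 = 3735/44; q' = -1 + 8.5·(4351/44) = 73879/88.
ΔCS = ½(36761/44 + 73879/88)(2165/22 − 3735/44) = 87703595/7744; ΔPS = ½(36761/44 + 73879/88)(4351/44 − 2165/22) = 3095421/7744.
Government spending = 14 × 73879/88 = 517153/44.
DWL = ½ × 14 × (73879/88 − 36761/44) = 2499/88; fraction = (2499/88) / (517153/44) = 357/147758.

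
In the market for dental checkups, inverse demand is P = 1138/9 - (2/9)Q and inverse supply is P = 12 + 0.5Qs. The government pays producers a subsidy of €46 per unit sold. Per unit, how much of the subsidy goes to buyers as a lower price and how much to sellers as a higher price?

Pre-subsidy: 1138/9 - (2/9)Q = 12 + 0.5Q gives Q* = 2060/13 and P* = 1186/13.
With the subsidy, sellers receive Ps = Pb + 46 for each unit, where Pb is the price buyers pay.
On the curves, Pb = 1138/9 - (2/9)Q and Ps = 12 + 0.5Q; the wedge Ps − Pb = 46 gives 12 + 0.5Q − (1138/9 - (2/9)Q) = 46, so Q' = 2888/13.
Then Pb = 1138/9 − (2/9)·(2888/13) = 1002/13 and Ps = 12 + 0.5·(2888/13) = 1600/13.
Buyers' price falls by P* − Pb = 1186/13 − 1002/13 = 184/13; sellers' price rises by Ps − P* = 1600/13 − 1186/13 = 414/13.

Buyers gain 184/13 per unit; sellers gain 414/13 per unit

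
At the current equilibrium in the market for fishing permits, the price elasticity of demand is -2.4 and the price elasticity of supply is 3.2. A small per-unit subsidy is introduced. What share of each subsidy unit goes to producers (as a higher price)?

For a small subsidy around the equilibrium, the benefit split depends on the relative slopes, which at a point are proportional to the elasticities.
Buyer share = εs/(εs + |εd|) = 3.2/(3.2 + 2.4) = 4/7; seller share = |εd|/(εs + |εd|) = 3/7.
So producers capture 3/7 of the subsidy.

Producer share = 3/7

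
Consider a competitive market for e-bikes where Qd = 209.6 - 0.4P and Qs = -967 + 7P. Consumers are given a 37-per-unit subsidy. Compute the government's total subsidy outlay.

Pre-subsidy: 209.6 - 0.4P = -967 + 7P gives P* = 159, Q* = 146.
With the rebate, buyers effectively pay Pb = Ps − 37, where Ps is the price sellers receive.
Demand in terms of Ps becomes Qd = 209.6 − 0.4(Ps − 37) = 224.4 - 0.4Ps. Setting this equal to supply: 224.4 - 0.4Ps = -967 + 7Ps, so Ps = 161.
Buyers pay Pb = 161 − 37 = 124; Q' = -967 + 7·161 = 160.
Government outlay = subsidy × quantity = 37 × 160 = 5920.

Government cost = 5920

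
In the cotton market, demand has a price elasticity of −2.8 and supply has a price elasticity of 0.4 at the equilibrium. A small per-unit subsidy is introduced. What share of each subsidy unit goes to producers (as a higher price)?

For a small subsidy around the equilibrium, the benefit split depends on the relative slopes, which at a point are proportional to the elasticities.
Buyer share = εs/(εs + |εd|) = 0.4/(0.4 + 2.8) = 0.125; seller share = |εd|/(εs + |εd|) = 0.875.
So producers capture 0.875 of the subsidy.

Producer share = 0.875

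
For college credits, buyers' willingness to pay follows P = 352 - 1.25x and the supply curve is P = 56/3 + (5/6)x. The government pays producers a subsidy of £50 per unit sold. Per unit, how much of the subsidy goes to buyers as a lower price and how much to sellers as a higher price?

Buyers gain £30 per unit; sellers gain £20 per unit

Pre-subsidy: 352 - 1.25x = 56/3 + (5/6)x gives x* = 160 and P* = 152.
With the subsidy, sellers receive Ps = Pb + 50 for each unit, where Pb is the price buyers pay.
On the curves, Pb = 352 - 1.25x and Ps = 56/3 + (5/6)x; the wedge Ps − Pb = 50 gives 56/3 + (5/6)x − (352 - 1.25x) = 50, so x' = 184.
Then Pb = 352 − 1.25·184 = 122 and Ps = 56/3 + (5/6)·184 = 172.
Buyers' price falls by P* − Pb = 152 − 122 = 30; sellers' price rises by Ps − P* = 172 − 152 = 20.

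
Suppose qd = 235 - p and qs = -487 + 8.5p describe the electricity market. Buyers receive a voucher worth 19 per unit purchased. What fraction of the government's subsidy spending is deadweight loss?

Pre-subsidy: 235 - p = -487 + 8.5p gives p* = 76, q* = 159.
With the rebate, buyers effectively pay pb = ps − 19, where ps is the price sellers receive.
Demand in terms of ps becomes qd = 235 − 1(ps − 19) = 254 - ps. Setting this equal to supply: 254 - ps = -487 + 8.5ps, so ps = 78.
Buyers pay pb = 78 − 19 = 59; q' = -487 + 8.5·78 = 176.
ΔCS = ½(159 + 176)(76 − 59) = 2847.5; ΔPS = ½(159 + 176)(78 − 76) = 335.
Government spending = 19 × 176 = 3344.
DWL = ½ × 19 × (176 − 159) = 161.5; fraction = 161.5 / 3344 = 17/352.

DWL / government spending = 17/352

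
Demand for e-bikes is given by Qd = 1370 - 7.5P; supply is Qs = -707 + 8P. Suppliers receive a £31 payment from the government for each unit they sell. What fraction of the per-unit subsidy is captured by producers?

Pre-subsidy: 1370 - 7.5P = -707 + 8P gives P* = 134, Q* = 365.
With the subsidy, sellers receive Ps = Pb + 31 for each unit, where Pb is the price buyers pay.
Supply in terms of Pb becomes Qs = -707 + 8(Pb + 31) = -459 + 8Pb. Setting this equal to demand: 1370 - 7.5Pb = -459 + 8Pb, so Pb = 118.
Sellers receive Ps = 118 + 31 = 149; Q' = 1370 − 7.5·118 = 485.
Buyers' price falls by P* − Pb = 134 − 118 = 16; sellers' price rises by Ps − P* = 149 − 134 = 15.
So producers capture 15/31 = 15/31 of each unit of subsidy.

Producer share = 15/31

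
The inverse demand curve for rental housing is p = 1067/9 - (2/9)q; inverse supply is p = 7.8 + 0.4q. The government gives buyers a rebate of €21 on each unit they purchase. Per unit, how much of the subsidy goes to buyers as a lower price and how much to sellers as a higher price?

Pre-subsidy: 1067/9 - (2/9)q = 7.8 + 0.4q gives q* = 178 and p* = 79.
With the rebate, buyers effectively pay pb = ps − 21, where ps is the price sellers receive.
On the curves, pb = 1067/9 - (2/9)q and ps = 7.8 + 0.4q; the wedge ps − pb = 21 gives 7.8 + 0.4q − (1067/9 - (2/9)q) = 21, so q' = 211.75.
Then pb = 1067/9 − (2/9)·211.75 = 71.5 and ps = 7.8 + 0.4·211.75 = 92.5.
Buyers' price falls by p* − pb = 79 − 71.5 = 7.5; sellers' price rises by ps − p* = 92.5 − 79 = 13.5.

Buyers gain €7.5 per unit; sellers gain €13.5 per unit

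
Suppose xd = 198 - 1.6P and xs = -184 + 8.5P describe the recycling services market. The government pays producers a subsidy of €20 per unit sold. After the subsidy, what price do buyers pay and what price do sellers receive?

Pre-subsidy: 198 - 1.6P = -184 + 8.5P gives P* = 3820/101, x* = 13886/101.
With the subsidy, sellers receive Ps = Pb + 20 for each unit, where Pb is the price buyers pay.
Supply in terms of Pb becomes xs = -184 + 8.5(Pb + 20) = -14 + 8.5Pb. Setting this equal to demand: 198 - 1.6Pb = -14 + 8.5Pb, so Pb = 2120/101.
Sellers receive Ps = 2120/101 + 20 = 4140/101; x' = 198 − 1.6·(2120/101) = 16606/101.

Buyers pay 2120/101; sellers receive 4140/101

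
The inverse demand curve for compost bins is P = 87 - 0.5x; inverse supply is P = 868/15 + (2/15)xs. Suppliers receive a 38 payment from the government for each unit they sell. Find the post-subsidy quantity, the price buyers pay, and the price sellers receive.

x' = 106; buyers pay 34; sellers receive 72

Pre-subsidy: 87 - 0.5x = 868/15 + (2/15)x gives x* = 46 and P* = 64.
With the subsidy, sellers receive Ps = Pb + 38 for each unit, where Pb is the price buyers pay.
On the curves, Pb = 87 - 0.5x and Ps = 868/15 + (2/15)x; the wedge Ps − Pb = 38 gives 868/15 + (2/15)x − (87 - 0.5x) = 38, so x' = 106.
Then Pb = 87 − 0.5·106 = 34 and Ps = 868/15 + (2/15)·106 = 72.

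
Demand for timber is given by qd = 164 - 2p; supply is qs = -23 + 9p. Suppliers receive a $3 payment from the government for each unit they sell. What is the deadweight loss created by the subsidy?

Pre-subsidy: 164 - 2p = -23 + 9p gives p* = 17, q* = 130.
With the subsidy, sellers receive ps = pb + 3 for each unit, where pb is the price buyers pay.
Supply in terms of pb becomes qs = -23 + 9(pb + 3) = 4 + 9pb. Setting this equal to demand: 164 - 2pb = 4 + 9pb, so pb = 160/11.
Sellers receive ps = 160/11 + 3 = 193/11; q' = 164 − 2·(160/11) = 1484/11.
The subsidy expands output by 1484/11 − 130 = 54/11 past the efficient level; on those units the gap between marginal cost and willingness to pay runs from 0 up to 3.
DWL = ½ × 3 × 54/11 = 81/11.

Deadweight loss = 81/11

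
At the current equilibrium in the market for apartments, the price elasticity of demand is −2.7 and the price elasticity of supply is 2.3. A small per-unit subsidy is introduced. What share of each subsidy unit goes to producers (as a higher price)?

For a small subsidy around the equilibrium, the benefit split depends on the relative slopes, which at a point are proportional to the elasticities.
Buyer share = εs/(εs + |εd|) = 2.3/(2.3 + 2.7) = 0.46; seller share = |εd|/(εs + |εd|) = 0.54.
So producers capture 0.54 of the subsidy.

Producer share = 0.54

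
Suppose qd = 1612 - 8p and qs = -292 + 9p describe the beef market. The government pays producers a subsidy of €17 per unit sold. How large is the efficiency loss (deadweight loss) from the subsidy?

Pre-subsidy: 1612 - 8p = -292 + 9p gives p* = 112, q* = 716.
With the subsidy, sellers receive ps = pb + 17 for each unit, where pb is the price buyers pay.
Supply in terms of pb becomes qs = -292 + 9(pb + 17) = -139 + 9pb. Setting this equal to demand: 1612 - 8pb = -139 + 9pb, so pb = 103.
Sellers receive ps = 103 + 17 = 120; q' = 1612 − 8·103 = 788.
The subsidy expands output by 788 − 716 = 72 past the efficient level; on those units the gap between marginal cost and willingness to pay runs from 0 up to 17.
DWL = ½ × 17 × 72 = 612.

Deadweight loss = €612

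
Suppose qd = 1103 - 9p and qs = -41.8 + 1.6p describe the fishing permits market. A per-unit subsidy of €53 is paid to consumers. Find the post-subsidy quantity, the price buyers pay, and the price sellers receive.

Pre-subsidy: 1103 - 9p = -41.8 + 1.6p gives p* = 108, q* = 131.
With the rebate, buyers effectively pay pb = ps − 53, where ps is the price sellers receive.
Demand in terms of ps becomes qd = 1103 − 9(ps − 53) = 1580 - 9ps. Setting this equal to supply: 1580 - 9ps = -41.8 + 1.6ps, so ps = 153.
Buyers pay pb = 153 − 53 = 100; q' = -41.8 + 1.6·153 = 203.

q' = 203; buyers pay €100; sellers receive €153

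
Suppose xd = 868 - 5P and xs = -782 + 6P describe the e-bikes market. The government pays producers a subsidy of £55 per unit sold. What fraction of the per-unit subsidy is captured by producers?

Producer share = 5/11

Pre-subsidy: 868 - 5P = -782 + 6P gives P* = 150, x* = 118.
With the subsidy, sellers receive Ps = Pb + 55 for each unit, where Pb is the price buyers pay.
Supply in terms of Pb becomes xs = -782 + 6(Pb + 55) = -452 + 6Pb. Setting this equal to demand: 868 - 5Pb = -452 + 6Pb, so Pb = 120.
Sellers receive Ps = 120 + 55 = 175; x' = 868 − 5·120 = 268.
Buyers' price falls by P* − Pb = 150 − 120 = 30; sellers' price rises by Ps − P* = 175 − 150 = 25.
So producers capture 25/55 = 5/11 of each unit of subsidy.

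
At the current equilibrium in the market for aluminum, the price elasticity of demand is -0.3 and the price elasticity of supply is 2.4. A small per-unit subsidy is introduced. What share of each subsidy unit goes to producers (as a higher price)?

Producer share = 1/9

For a small subsidy around the equilibrium, the benefit split depends on the relative slopes, which at a point are proportional to the elasticities.
Buyer share = εs/(εs + |εd|) = 2.4/(2.4 + 0.3) = 8/9; seller share = |εd|/(εs + |εd|) = 1/9.
So producers capture 1/9 of the subsidy.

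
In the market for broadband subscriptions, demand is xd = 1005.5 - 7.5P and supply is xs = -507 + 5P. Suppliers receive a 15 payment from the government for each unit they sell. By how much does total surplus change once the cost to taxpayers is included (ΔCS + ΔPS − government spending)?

Net change in total surplus = -337.5

Pre-subsidy: 1005.5 - 7.5P = -507 + 5P gives P* = 121, x* = 98.
With the subsidy, sellers receive Ps = Pb + 15 for each unit, where Pb is the price buyers pay.
Supply in terms of Pb becomes xs = -507 + 5(Pb + 15) = -432 + 5Pb. Setting this equal to demand: 1005.5 - 7.5Pb = -432 + 5Pb, so Pb = 115.
Sellers receive Ps = 115 + 15 = 130; x' = 1005.5 − 7.5·115 = 143.
ΔCS = ½(98 + 143)(121 − 115) = 723; ΔPS = ½(98 + 143)(130 − 121) = 1084.5.
Government spending = 15 × 143 = 2145.
Net change = 723 + 1084.5 − 2145 = -337.5. The loss equals the DWL triangle ½·15·45.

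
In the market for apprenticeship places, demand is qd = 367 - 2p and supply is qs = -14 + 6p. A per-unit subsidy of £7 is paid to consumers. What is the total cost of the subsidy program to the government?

Government cost = £1975.75

Pre-subsidy: 367 - 2p = -14 + 6p gives p* = 47.625, q* = 271.75.
With the rebate, buyers effectively pay pb = ps − 7, where ps is the price sellers receive.
Demand in terms of ps becomes qd = 367 − 2(ps − 7) = 381 - 2ps. Setting this equal to supply: 381 - 2ps = -14 + 6ps, so ps = 49.375.
Buyers pay pb = 49.375 − 7 = 42.375; q' = -14 + 6·49.375 = 282.25.
Government outlay = subsidy × quantity = 7 × 282.25 = 1975.75.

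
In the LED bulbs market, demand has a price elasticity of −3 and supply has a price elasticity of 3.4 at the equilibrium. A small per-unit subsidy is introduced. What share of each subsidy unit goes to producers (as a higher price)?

For a small subsidy around the equilibrium, the benefit split depends on the relative slopes, which at a point are proportional to the elasticities.
Buyer share = εs/(εs + |εd|) = 3.4/(3.4 + 3) = 0.53125; seller share = |εd|/(εs + |εd|) = 0.46875.
So producers capture 0.46875 of the subsidy.

Producer share = 0.46875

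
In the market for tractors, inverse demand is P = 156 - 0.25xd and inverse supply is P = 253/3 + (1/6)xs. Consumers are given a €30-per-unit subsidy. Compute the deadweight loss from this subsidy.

Pre-subsidy: 156 - 0.25x = 253/3 + (1/6)x gives x* = 172 and P* = 113.
With the rebate, buyers effectively pay Pb = Ps − 30, where Ps is the price sellers receive.
On the curves, Pb = 156 - 0.25x and Ps = 253/3 + (1/6)x; the wedge Ps − Pb = 30 gives 253/3 + (1/6)x − (156 - 0.25x) = 30, so x' = 244.
Then Pb = 156 − 0.25·244 = 95 and Ps = 253/3 + (1/6)·244 = 125.
The subsidy expands output by 244 − 172 = 72 past the efficient level; on those units the gap between marginal cost and willingness to pay runs from 0 up to 30.
DWL = ½ × 30 × 72 = 1080.

Deadweight loss = €1080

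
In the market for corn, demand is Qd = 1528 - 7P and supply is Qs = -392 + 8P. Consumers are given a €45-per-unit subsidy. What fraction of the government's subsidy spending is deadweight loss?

DWL / government spending = 0.105

Pre-subsidy: 1528 - 7P = -392 + 8P gives P* = 128, Q* = 632.
With the rebate, buyers effectively pay Pb = Ps − 45, where Ps is the price sellers receive.
Demand in terms of Ps becomes Qd = 1528 − 7(Ps − 45) = 1843 - 7Ps. Setting this equal to supply: 1843 - 7Ps = -392 + 8Ps, so Ps = 149.
Buyers pay Pb = 149 − 45 = 104; Q' = -392 + 8·149 = 800.
ΔCS = ½(632 + 800)(128 − 104) = 17184; ΔPS = ½(632 + 800)(149 − 128) = 15036.
Government spending = 45 × 800 = 36000.
DWL = ½ × 45 × (800 − 632) = 3780; fraction = 3780 / 36000 = 0.105.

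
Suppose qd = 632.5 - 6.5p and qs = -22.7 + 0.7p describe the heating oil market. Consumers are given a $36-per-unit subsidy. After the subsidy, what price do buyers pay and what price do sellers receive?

Buyers pay $87.5; sellers receive $123.5

Pre-subsidy: 632.5 - 6.5p = -22.7 + 0.7p gives p* = 91, q* = 41.
With the rebate, buyers effectively pay pb = ps − 36, where ps is the price sellers receive.
Demand in terms of ps becomes qd = 632.5 − 6.5(ps − 36) = 866.5 - 6.5ps. Setting this equal to supply: 866.5 - 6.5ps = -22.7 + 0.7ps, so ps = 123.5.
Buyers pay pb = 123.5 − 36 = 87.5; q' = -22.7 + 0.7·123.5 = 63.75.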